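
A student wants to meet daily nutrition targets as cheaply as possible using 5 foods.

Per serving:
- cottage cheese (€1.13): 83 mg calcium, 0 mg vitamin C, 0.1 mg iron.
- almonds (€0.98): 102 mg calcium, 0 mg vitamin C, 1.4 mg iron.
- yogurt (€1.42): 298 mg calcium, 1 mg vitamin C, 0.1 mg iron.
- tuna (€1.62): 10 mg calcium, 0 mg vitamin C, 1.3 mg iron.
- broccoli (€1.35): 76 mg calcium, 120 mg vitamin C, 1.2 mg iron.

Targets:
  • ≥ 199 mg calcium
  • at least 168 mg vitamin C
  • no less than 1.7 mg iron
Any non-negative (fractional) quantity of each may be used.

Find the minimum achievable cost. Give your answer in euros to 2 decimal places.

Let x1 = servings of cottage cheese, x2 = servings of almonds, x3 = servings of yogurt, x4 = servings of tuna, x5 = servings of broccoli.
min 1.13x1 + 0.98x2 + 1.42x3 + 1.62x4 + 1.35x5 s.t.:
  83x1 + 102x2 + 298x3 + 10x4 + 76x5 ≥ 199   (calcium)
  1x3 + 120x5 ≥ 168   (vitamin C)
  0.1x1 + 1.4x2 + 0.1x3 + 1.3x4 + 1.2x5 ≥ 1.7   (iron)
  x1, x2, x3, x4, x5 ≥ 0.
At the optimum only yogurt, broccoli are positive (cottage cheese, almonds, tuna = 0). The calcium and vitamin C requirements are met with equality.
Optimal quantities: yogurt = 0.3114 servings, broccoli = 1.397 servings.
Total cost: 1.42·0.3114 + 1.35·1.397 = 2.3281.

€2.33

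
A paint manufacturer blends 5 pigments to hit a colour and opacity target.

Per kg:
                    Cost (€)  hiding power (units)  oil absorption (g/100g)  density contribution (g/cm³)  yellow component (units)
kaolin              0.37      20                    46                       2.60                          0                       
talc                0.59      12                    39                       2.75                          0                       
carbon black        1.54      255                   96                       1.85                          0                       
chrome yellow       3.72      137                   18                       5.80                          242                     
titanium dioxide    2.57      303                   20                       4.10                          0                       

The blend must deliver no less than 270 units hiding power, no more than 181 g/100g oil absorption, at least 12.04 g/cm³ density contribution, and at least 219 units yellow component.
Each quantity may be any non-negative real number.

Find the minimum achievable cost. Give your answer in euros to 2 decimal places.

€4.83

Set it up as a linear program. Let x1 = kg of kaolin, x2 = kg of talc, x3 = kg of carbon black, x4 = kg of chrome yellow, x5 = kg of titanium dioxide.
Minimize 0.37x1 + 0.59x2 + 1.54x3 + 3.72x4 + 2.57x5 with:
  20x1 + 12x2 + 255x3 + 137x4 + 303x5 ≥ 270   (hiding power)
  46x1 + 39x2 + 96x3 + 18x4 + 20x5 ≤ 181   (oil absorption)
  2.6x1 + 2.75x2 + 1.85x3 + 5.8x4 + 4.1x5 ≥ 12.04   (density contribution)
  242x4 ≥ 219   (yellow component)
  x1, x2, x3, x4, x5 ≥ 0.
The minimum-cost mix takes nothing from talc, titanium dioxide — only kaolin, carbon black, chrome yellow. There the hiding power, density contribution, yellow component constraints are tight.
That vertex is x1 = 2.335, x3 = 0.3895, x4 = 0.905.
Total cost: 0.37·2.335 + 1.54·0.3895 + 3.72·0.905 = 4.8304.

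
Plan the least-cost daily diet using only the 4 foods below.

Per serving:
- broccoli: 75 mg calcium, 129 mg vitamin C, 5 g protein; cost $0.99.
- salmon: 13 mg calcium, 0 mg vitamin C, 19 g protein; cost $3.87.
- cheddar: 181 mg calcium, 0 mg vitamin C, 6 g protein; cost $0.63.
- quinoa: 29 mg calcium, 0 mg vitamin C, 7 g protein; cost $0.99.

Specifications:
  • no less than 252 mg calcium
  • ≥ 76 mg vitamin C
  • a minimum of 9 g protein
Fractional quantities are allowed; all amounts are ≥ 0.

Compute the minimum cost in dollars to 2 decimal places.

$1.31

Let x1 = servings of broccoli, x2 = servings of salmon, x3 = servings of cheddar, x4 = servings of quinoa.
min 0.99x1 + 3.87x2 + 0.63x3 + 0.99x4 with:
  75x1 + 13x2 + 181x3 + 29x4 ≥ 252   (calcium)
  129x1 ≥ 76   (vitamin C)
  5x1 + 19x2 + 6x3 + 7x4 ≥ 9   (protein)
  x1, x2, x3, x4 ≥ 0.
At the optimum only broccoli, cheddar are positive (salmon, quinoa = 0). There the calcium and vitamin C constraints are tight.
Optimal quantities: broccoli = 0.5891 servings, cheddar = 1.148 servings.
Cost = 0.99·0.5891 + 0.63·1.148 = 1.3064.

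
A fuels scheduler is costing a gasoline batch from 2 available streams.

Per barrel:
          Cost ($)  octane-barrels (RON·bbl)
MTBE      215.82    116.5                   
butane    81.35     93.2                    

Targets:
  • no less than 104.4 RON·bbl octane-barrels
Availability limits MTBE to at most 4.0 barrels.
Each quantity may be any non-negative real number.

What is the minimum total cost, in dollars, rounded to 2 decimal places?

Let x1 = barrels of MTBE, x2 = barrels of butane.
Minimise 215.82x1 + 81.35x2 subject to:
  116.5x1 + 93.2x2 ≥ 104.4   (octane-barrels)
  x1 ≤ 4
  x1, x2 ≥ 0.
The cheapest feasible vertex uses only butane; MTBE is not used. Binding constraint: octane-barrels.
So butane = 1.1202 barrels.
Hence cost = 81.35·1.1202 = $91.1283.

$91.13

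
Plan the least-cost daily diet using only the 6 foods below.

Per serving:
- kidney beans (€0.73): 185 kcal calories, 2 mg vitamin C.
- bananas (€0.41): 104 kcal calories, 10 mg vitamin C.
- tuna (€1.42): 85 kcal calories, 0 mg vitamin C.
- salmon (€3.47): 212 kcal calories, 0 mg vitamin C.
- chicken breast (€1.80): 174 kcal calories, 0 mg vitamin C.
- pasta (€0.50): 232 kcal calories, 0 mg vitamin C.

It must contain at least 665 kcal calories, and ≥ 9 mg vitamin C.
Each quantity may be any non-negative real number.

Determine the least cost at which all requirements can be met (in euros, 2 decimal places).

Let x1 = servings of kidney beans, x2 = servings of bananas, x3 = servings of tuna, x4 = servings of salmon, x5 = servings of chicken breast, x6 = servings of pasta.
Minimize 0.73x1 + 0.41x2 + 1.42x3 + 3.47x4 + 1.8x5 + 0.5x6 s.t.:
  185x1 + 104x2 + 85x3 + 212x4 + 174x5 + 232x6 ≥ 665   (calories)
  2x1 + 10x2 ≥ 9   (vitamin C)
  x1, x2, x3, x4, x5, x6 ≥ 0.
The optimal basis is {bananas, pasta}; kidney beans, tuna, salmon, chicken breast drop out. The calories and vitamin C requirements are met with equality.
Solving gives x2 = 0.9, x6 = 2.463.
Hence cost = 0.41·0.9 + 0.5·2.463 = €1.6005.

€1.60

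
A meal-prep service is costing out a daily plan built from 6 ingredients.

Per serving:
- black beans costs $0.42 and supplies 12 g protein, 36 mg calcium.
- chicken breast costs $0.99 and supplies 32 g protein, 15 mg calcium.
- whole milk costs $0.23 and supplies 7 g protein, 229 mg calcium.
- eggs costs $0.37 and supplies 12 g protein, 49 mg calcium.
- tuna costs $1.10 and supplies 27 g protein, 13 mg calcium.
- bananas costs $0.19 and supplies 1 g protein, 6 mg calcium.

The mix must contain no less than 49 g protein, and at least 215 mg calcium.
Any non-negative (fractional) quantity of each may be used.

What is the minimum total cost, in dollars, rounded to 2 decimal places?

$1.51

Let x1 = servings of black beans, x2 = servings of chicken breast, x3 = servings of whole milk, x4 = servings of eggs, x5 = servings of tuna, x6 = servings of bananas.
Minimise 0.42x1 + 0.99x2 + 0.23x3 + 0.37x4 + 1.1x5 + 0.19x6 s.t.:
  12x1 + 32x2 + 7x3 + 12x4 + 27x5 + 1x6 ≥ 49   (protein)
  36x1 + 15x2 + 229x3 + 49x4 + 13x5 + 6x6 ≥ 215   (calcium)
  x1, x2, x3, x4, x5, x6 ≥ 0.
The minimum-cost mix takes nothing from black beans, chicken breast, tuna, bananas — only whole milk, eggs. Binding constraints: protein and calcium.
That vertex is x3 = 0.07443, x4 = 4.04.
Cost = 0.23·0.07443 + 0.37·4.04 = 1.5119.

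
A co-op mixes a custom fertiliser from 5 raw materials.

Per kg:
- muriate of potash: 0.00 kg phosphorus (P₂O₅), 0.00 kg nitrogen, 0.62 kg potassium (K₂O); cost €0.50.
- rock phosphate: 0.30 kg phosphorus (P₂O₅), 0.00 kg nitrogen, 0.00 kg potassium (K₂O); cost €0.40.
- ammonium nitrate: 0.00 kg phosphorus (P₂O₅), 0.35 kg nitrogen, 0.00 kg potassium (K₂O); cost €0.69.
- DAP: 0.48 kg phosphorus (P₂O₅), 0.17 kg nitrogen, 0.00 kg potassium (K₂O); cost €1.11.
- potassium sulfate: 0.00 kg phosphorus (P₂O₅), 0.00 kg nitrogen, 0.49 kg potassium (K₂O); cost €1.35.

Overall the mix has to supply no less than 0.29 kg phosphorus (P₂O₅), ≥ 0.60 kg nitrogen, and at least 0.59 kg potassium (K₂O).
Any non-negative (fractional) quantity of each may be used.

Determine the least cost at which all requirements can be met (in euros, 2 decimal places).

€2.05

Let x1 = kg of muriate of potash, x2 = kg of rock phosphate, x3 = kg of ammonium nitrate, x4 = kg of DAP, x5 = kg of potassium sulfate.
Minimize 0.5x1 + 0.4x2 + 0.69x3 + 1.11x4 + 1.35x5 subject to:
  0.3x2 + 0.48x4 ≥ 0.29   (phosphorus (P₂O₅))
  0.35x3 + 0.17x4 ≥ 0.6   (nitrogen)
  0.62x1 + 0.49x5 ≥ 0.59   (potassium (K₂O))
  x1, x2, x3, x4, x5 ≥ 0.
At the optimum only muriate of potash, rock phosphate, ammonium nitrate are positive (DAP, potassium sulfate = 0). There the phosphorus (P₂O₅), nitrogen, potassium (K₂O) constraints are tight.
So muriate of potash = 0.9516 kg, rock phosphate = 0.9667 kg, ammonium nitrate = 1.714 kg.
Objective = 0.5·0.9516 + 0.4·0.9667 + 0.69·1.714 = 2.0451.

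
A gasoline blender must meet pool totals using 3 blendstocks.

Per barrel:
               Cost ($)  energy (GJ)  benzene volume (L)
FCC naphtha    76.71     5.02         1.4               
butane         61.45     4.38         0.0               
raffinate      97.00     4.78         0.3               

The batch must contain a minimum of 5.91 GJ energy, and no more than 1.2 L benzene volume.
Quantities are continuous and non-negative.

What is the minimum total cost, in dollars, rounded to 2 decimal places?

$82.92

Let x1 = barrels of FCC naphtha, x2 = barrels of butane, x3 = barrels of raffinate.
Minimise 76.71x1 + 61.45x2 + 97x3 with:
  5.02x1 + 4.38x2 + 4.78x3 ≥ 5.91   (energy)
  1.4x1 + 0.3x3 ≤ 1.2   (benzene volume)
  x1, x2, x3 ≥ 0.
At the optimum only butane is positive (FCC naphtha, raffinate = 0). The energy requirement is met with equality.
Optimal quantities: butane = 1.34932 barrels.
Total cost: 61.45·1.34932 = 82.9157.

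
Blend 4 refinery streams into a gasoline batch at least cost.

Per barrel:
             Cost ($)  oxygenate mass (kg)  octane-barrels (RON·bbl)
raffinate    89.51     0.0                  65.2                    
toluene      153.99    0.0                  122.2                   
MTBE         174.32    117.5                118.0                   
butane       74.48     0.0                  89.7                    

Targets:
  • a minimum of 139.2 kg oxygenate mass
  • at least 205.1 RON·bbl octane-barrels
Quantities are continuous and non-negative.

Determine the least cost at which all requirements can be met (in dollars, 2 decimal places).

$260.74

Let x1 = barrels of raffinate, x2 = barrels of toluene, x3 = barrels of MTBE, x4 = barrels of butane.
min 89.51x1 + 153.99x2 + 174.32x3 + 74.48x4 s.t.:
  117.5x3 ≥ 139.2   (oxygenate mass)
  65.2x1 + 122.2x2 + 118x3 + 89.7x4 ≥ 205.1   (octane-barrels)
  x1, x2, x3, x4 ≥ 0.
The minimum-cost mix takes nothing from raffinate, toluene — only MTBE, butane. The oxygenate mass and octane-barrels requirements are met with equality.
So MTBE = 1.1847 barrels, butane = 0.72807 barrels.
Total cost: 174.32·1.1847 + 74.48·0.72807 = 260.7436.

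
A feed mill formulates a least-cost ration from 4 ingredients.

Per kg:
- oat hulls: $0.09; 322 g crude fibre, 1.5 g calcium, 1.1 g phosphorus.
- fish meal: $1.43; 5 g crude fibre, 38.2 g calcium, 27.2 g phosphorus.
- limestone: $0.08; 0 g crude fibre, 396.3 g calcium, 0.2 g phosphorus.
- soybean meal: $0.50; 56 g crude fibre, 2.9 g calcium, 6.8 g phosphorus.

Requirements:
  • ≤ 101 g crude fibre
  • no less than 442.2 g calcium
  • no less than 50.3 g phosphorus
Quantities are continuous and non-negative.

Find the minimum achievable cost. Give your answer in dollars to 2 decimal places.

$2.71

Let x1 = kg of oat hulls, x2 = kg of fish meal, x3 = kg of limestone, x4 = kg of soybean meal.
min 0.09x1 + 1.43x2 + 0.08x3 + 0.5x4 s.t.:
  322x1 + 5x2 + 56x4 ≤ 101   (crude fibre)
  1.5x1 + 38.2x2 + 396.3x3 + 2.9x4 ≥ 442.2   (calcium)
  1.1x1 + 27.2x2 + 0.2x3 + 6.8x4 ≥ 50.3   (phosphorus)
  x1, x2, x3, x4 ≥ 0.
The cheapest feasible vertex uses only fish meal, limestone; oat hulls, soybean meal are not used. The calcium and phosphorus requirements are met with equality.
Optimal quantities: fish meal = 1.842 kg, limestone = 0.9382 kg.
Total cost: 1.43·1.842 + 0.08·0.9382 = 2.7091.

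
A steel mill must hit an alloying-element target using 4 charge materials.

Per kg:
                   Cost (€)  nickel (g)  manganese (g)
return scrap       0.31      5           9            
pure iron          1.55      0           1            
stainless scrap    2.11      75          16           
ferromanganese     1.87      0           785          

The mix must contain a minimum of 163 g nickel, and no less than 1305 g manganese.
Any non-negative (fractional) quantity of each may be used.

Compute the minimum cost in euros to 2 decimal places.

Let x1 = kg of return scrap, x2 = kg of pure iron, x3 = kg of stainless scrap, x4 = kg of ferromanganese.
Minimize 0.31x1 + 1.55x2 + 2.11x3 + 1.87x4 with:
  5x1 + 75x3 ≥ 163   (nickel)
  9x1 + 1x2 + 16x3 + 785x4 ≥ 1305   (manganese)
  x1, x2, x3, x4 ≥ 0.
At the optimum only stainless scrap, ferromanganese are positive (return scrap, pure iron = 0). There the nickel and manganese constraints are tight.
That vertex is x3 = 2.173, x4 = 1.618.
Total cost: 2.11·2.173 + 1.87·1.618 = 7.6107.

€7.61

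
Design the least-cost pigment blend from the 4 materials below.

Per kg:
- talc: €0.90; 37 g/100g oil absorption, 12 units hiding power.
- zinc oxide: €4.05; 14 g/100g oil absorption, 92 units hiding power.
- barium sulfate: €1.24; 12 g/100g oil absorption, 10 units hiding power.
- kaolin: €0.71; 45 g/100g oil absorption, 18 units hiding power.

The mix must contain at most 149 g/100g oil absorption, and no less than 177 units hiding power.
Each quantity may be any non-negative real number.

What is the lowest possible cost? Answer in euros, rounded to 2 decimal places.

€7.55

This is a linear program. Let x1 = kg of talc, x2 = kg of zinc oxide, x3 = kg of barium sulfate, x4 = kg of kaolin.
min 0.9x1 + 4.05x2 + 1.24x3 + 0.71x4 with:
  37x1 + 14x2 + 12x3 + 45x4 ≤ 149   (oil absorption)
  12x1 + 92x2 + 10x3 + 18x4 ≥ 177   (hiding power)
  x1, x2, x3, x4 ≥ 0.
The cheapest feasible vertex uses only zinc oxide, kaolin; talc, barium sulfate are not used. The oil absorption and hiding power requirements are met with equality.
That vertex is x2 = 1.359, x4 = 2.888.
Hence cost = 4.05·1.359 + 0.71·2.888 = €7.5544.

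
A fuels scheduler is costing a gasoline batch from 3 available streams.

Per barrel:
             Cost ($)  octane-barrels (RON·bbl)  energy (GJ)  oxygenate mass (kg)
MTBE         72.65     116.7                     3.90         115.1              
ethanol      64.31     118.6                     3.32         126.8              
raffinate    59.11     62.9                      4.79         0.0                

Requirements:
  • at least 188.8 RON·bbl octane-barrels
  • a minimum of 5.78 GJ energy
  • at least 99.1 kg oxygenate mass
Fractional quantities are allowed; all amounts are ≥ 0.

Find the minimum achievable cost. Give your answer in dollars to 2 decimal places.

This is a linear program. Let x1 = barrels of MTBE, x2 = barrels of ethanol, x3 = barrels of raffinate.
min 72.65x1 + 64.31x2 + 59.11x3 with:
  116.7x1 + 118.6x2 + 62.9x3 ≥ 188.8   (octane-barrels)
  3.9x1 + 3.32x2 + 4.79x3 ≥ 5.78   (energy)
  115.1x1 + 126.8x2 ≥ 99.1   (oxygenate mass)
  x1, x2, x3 ≥ 0.
The cheapest feasible vertex uses only ethanol, raffinate; MTBE is not used. There the octane-barrels and energy constraints are tight.
That vertex is x2 = 1.5053, x3 = 0.16337.
Cost = 64.31·1.5053 + 59.11·0.16337 = 106.4626.

$106.46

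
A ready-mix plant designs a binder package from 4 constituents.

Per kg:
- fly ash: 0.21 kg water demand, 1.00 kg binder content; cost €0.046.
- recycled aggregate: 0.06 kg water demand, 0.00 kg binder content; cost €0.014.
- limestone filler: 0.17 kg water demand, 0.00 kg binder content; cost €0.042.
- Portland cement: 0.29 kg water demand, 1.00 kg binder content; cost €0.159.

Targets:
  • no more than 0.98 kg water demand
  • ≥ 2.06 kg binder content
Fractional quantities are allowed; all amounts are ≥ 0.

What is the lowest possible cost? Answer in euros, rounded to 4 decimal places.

€0.0948

Let x1 = kg of fly ash, x2 = kg of recycled aggregate, x3 = kg of limestone filler, x4 = kg of Portland cement.
Minimize 0.046x1 + 0.014x2 + 0.042x3 + 0.159x4 subject to:
  0.21x1 + 0.06x2 + 0.17x3 + 0.29x4 ≤ 0.98   (water demand)
  1x1 + 1x4 ≥ 2.06   (binder content)
  x1, x2, x3, x4 ≥ 0.
The cheapest feasible vertex uses only fly ash; recycled aggregate, limestone filler, Portland cement are not used. There the binder content constraint is tight.
That vertex is x1 = 2.06.
Objective = 0.046·2.06 = 0.094760.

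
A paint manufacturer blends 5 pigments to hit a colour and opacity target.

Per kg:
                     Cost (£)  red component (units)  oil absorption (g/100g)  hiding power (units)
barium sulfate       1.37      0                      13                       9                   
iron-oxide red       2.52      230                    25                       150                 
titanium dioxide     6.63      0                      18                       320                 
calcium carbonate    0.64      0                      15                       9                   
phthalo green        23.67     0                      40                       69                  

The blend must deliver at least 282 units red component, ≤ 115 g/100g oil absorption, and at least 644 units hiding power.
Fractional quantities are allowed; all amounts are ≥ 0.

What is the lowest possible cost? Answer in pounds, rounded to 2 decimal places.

Let x1 = kg of barium sulfate, x2 = kg of iron-oxide red, x3 = kg of titanium dioxide, x4 = kg of calcium carbonate, x5 = kg of phthalo green.
Minimise 1.37x1 + 2.52x2 + 6.63x3 + 0.64x4 + 23.67x5 subject to:
  230x2 ≥ 282   (red component)
  13x1 + 25x2 + 18x3 + 15x4 + 40x5 ≤ 115   (oil absorption)
  9x1 + 150x2 + 320x3 + 9x4 + 69x5 ≥ 644   (hiding power)
  x1, x2, x3, x4, x5 ≥ 0.
The minimum-cost mix takes nothing from barium sulfate, titanium dioxide, calcium carbonate, phthalo green — only iron-oxide red. There the hiding power constraint is tight.
That vertex is x2 = 4.293.
Hence cost = 2.52·4.293 = £10.8184.

£10.82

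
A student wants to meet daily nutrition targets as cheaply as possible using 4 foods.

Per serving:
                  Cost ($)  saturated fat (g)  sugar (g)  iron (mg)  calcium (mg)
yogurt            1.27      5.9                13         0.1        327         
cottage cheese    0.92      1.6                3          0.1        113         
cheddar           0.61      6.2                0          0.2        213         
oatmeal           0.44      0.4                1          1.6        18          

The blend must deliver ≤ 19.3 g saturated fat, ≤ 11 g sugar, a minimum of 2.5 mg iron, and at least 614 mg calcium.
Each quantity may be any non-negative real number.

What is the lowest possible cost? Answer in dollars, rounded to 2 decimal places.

$2.23

Set it up as a linear program. Let x1 = servings of yogurt, x2 = servings of cottage cheese, x3 = servings of cheddar, x4 = servings of oatmeal.
Minimise 1.27x1 + 0.92x2 + 0.61x3 + 0.44x4 with:
  5.9x1 + 1.6x2 + 6.2x3 + 0.4x4 ≤ 19.3   (saturated fat)
  13x1 + 3x2 + 1x4 ≤ 11   (sugar)
  0.1x1 + 0.1x2 + 0.2x3 + 1.6x4 ≥ 2.5   (iron)
  327x1 + 113x2 + 213x3 + 18x4 ≥ 614   (calcium)
  x1, x2, x3, x4 ≥ 0.
The minimum-cost mix takes nothing from yogurt, cottage cheese — only cheddar, oatmeal. The iron and calcium requirements are met with equality.
So cheddar = 2.78 servings, oatmeal = 1.215 servings.
Total cost: 0.61·2.78 + 0.44·1.215 = 2.2304.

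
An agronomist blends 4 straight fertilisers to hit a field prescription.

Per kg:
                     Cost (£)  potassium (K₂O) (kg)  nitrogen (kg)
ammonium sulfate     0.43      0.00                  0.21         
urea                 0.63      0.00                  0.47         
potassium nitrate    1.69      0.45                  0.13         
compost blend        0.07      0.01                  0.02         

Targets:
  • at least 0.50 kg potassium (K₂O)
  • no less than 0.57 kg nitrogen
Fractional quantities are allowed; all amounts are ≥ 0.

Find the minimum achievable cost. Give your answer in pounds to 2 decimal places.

Let x1 = kg of ammonium sulfate, x2 = kg of urea, x3 = kg of potassium nitrate, x4 = kg of compost blend.
Minimise 0.43x1 + 0.63x2 + 1.69x3 + 0.07x4 with:
  0.45x3 + 0.01x4 ≥ 0.5   (potassium (K₂O))
  0.21x1 + 0.47x2 + 0.13x3 + 0.02x4 ≥ 0.57   (nitrogen)
  x1, x2, x3, x4 ≥ 0.
The minimum-cost mix takes nothing from ammonium sulfate, compost blend — only urea, potassium nitrate. Binding constraints: potassium (K₂O) and nitrogen.
Optimal quantities: urea = 0.9054 kg, potassium nitrate = 1.111 kg.
Cost = 0.63·0.9054 + 1.69·1.111 = 2.4480.

£2.45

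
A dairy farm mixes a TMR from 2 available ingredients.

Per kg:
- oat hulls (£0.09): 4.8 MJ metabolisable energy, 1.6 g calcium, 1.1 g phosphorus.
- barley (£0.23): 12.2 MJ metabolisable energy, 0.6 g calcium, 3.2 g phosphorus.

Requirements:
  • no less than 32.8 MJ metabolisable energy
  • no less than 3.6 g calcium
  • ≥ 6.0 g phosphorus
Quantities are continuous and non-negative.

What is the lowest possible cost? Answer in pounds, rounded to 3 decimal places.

Let x1 = kg of oat hulls, x2 = kg of barley.
min 0.09x1 + 0.23x2 subject to:
  4.8x1 + 12.2x2 ≥ 32.8   (metabolisable energy)
  1.6x1 + 0.6x2 ≥ 3.6   (calcium)
  1.1x1 + 3.2x2 ≥ 6   (phosphorus)
  x1, x2 ≥ 0.
The optimal basis is {oat hulls}; barley drops out. Binding constraint: metabolisable energy.
So oat hulls = 6.833 kg.
Hence cost = 0.09·6.833 = £0.61497.

£0.615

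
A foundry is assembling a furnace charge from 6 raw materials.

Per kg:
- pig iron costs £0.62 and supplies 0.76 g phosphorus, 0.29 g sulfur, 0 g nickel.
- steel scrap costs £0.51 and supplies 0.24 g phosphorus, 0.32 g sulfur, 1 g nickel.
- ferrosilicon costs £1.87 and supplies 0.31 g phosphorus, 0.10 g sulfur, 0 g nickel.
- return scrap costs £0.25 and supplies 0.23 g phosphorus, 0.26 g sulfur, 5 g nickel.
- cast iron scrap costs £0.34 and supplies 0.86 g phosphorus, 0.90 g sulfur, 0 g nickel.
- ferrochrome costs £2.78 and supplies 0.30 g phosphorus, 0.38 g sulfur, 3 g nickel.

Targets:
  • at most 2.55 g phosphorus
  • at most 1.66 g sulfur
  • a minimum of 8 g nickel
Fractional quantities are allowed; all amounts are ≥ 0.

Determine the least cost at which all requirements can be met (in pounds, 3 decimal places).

Set it up as a linear program. Let x1 = kg of pig iron, x2 = kg of steel scrap, x3 = kg of ferrosilicon, x4 = kg of return scrap, x5 = kg of cast iron scrap, x6 = kg of ferrochrome.
min 0.62x1 + 0.51x2 + 1.87x3 + 0.25x4 + 0.34x5 + 2.78x6 with:
  0.76x1 + 0.24x2 + 0.31x3 + 0.23x4 + 0.86x5 + 0.3x6 ≤ 2.55   (phosphorus)
  0.29x1 + 0.32x2 + 0.1x3 + 0.26x4 + 0.9x5 + 0.38x6 ≤ 1.66   (sulfur)
  1x2 + 5x4 + 3x6 ≥ 8   (nickel)
  x1, x2, x3, x4, x5, x6 ≥ 0.
At the optimum only return scrap is positive (pig iron, steel scrap, ferrosilicon, cast iron scrap, ferrochrome = 0). Binding constraint: nickel.
That vertex is x4 = 1.6.
Hence cost = 0.25·1.6 = £0.40000.

£0.400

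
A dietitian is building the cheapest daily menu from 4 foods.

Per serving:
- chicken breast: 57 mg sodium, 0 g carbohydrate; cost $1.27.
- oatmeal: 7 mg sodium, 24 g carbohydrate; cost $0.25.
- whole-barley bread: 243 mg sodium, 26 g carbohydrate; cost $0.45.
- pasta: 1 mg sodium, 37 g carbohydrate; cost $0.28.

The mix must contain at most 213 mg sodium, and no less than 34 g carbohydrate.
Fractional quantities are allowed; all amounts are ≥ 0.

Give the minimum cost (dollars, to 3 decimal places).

$0.257

Treat it as an LP. Let x1 = servings of chicken breast, x2 = servings of oatmeal, x3 = servings of whole-barley bread, x4 = servings of pasta.
min 1.27x1 + 0.25x2 + 0.45x3 + 0.28x4 s.t.:
  57x1 + 7x2 + 243x3 + 1x4 ≤ 213   (sodium)
  24x2 + 26x3 + 37x4 ≥ 34   (carbohydrate)
  x1, x2, x3, x4 ≥ 0.
The cheapest feasible vertex uses only pasta; chicken breast, oatmeal, whole-barley bread are not used. Binding constraint: carbohydrate.
So pasta = 0.9189 servings.
Total cost: 0.28·0.9189 = 0.25729.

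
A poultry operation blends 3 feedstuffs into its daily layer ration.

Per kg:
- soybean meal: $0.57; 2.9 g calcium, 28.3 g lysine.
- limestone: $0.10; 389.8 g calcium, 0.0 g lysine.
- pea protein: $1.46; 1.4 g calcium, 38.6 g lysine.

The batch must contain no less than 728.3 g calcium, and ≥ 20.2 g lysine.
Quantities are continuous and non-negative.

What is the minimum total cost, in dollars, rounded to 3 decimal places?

Treat it as an LP. Let x1 = kg of soybean meal, x2 = kg of limestone, x3 = kg of pea protein.
Minimise 0.57x1 + 0.1x2 + 1.46x3 subject to:
  2.9x1 + 389.8x2 + 1.4x3 ≥ 728.3   (calcium)
  28.3x1 + 38.6x3 ≥ 20.2   (lysine)
  x1, x2, x3 ≥ 0.
The minimum-cost mix takes nothing from pea protein — only soybean meal, limestone. Binding constraints: calcium and lysine.
Solving gives x1 = 0.7138, x2 = 1.863.
Cost = 0.57·0.7138 + 0.1·1.863 = 0.59317.

$0.593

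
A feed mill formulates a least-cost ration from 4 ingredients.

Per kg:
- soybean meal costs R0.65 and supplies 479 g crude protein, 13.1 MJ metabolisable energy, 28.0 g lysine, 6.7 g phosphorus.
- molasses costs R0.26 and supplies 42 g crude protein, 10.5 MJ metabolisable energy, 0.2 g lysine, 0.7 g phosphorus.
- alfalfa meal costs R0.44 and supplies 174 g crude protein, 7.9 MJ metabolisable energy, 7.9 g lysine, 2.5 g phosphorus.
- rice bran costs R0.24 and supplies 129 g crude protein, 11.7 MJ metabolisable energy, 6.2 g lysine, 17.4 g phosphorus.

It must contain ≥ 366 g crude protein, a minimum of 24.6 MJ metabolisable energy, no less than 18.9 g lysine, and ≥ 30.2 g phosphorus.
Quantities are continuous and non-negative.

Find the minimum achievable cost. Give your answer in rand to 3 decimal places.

R0.613

Set it up as a linear program. Let x1 = kg of soybean meal, x2 = kg of molasses, x3 = kg of alfalfa meal, x4 = kg of rice bran.
Minimize 0.65x1 + 0.26x2 + 0.44x3 + 0.24x4 subject to:
  479x1 + 42x2 + 174x3 + 129x4 ≥ 366   (crude protein)
  13.1x1 + 10.5x2 + 7.9x3 + 11.7x4 ≥ 24.6   (metabolisable energy)
  28x1 + 0.2x2 + 7.9x3 + 6.2x4 ≥ 18.9   (lysine)
  6.7x1 + 0.7x2 + 2.5x3 + 17.4x4 ≥ 30.2   (phosphorus)
  x1, x2, x3, x4 ≥ 0.
The minimum-cost mix takes nothing from molasses, alfalfa meal — only soybean meal, rice bran. The crude protein and metabolisable energy requirements are met with equality.
That vertex is x1 = 0.2833, x4 = 1.785.
Hence cost = 0.65·0.2833 + 0.24·1.785 = R0.61255.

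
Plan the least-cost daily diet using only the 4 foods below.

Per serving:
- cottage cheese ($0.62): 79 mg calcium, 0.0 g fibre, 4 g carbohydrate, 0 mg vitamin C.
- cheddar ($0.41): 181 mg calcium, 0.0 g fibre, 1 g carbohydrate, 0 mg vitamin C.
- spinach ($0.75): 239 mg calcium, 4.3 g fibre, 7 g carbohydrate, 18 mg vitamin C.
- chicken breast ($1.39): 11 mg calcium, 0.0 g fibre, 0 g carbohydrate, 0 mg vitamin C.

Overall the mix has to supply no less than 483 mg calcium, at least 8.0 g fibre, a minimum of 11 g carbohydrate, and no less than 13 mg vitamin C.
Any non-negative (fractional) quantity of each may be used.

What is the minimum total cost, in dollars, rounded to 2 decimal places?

$1.48

Let x1 = servings of cottage cheese, x2 = servings of cheddar, x3 = servings of spinach, x4 = servings of chicken breast.
min 0.62x1 + 0.41x2 + 0.75x3 + 1.39x4 with:
  79x1 + 181x2 + 239x3 + 11x4 ≥ 483   (calcium)
  4.3x3 ≥ 8   (fibre)
  4x1 + 1x2 + 7x3 ≥ 11   (carbohydrate)
  18x3 ≥ 13   (vitamin C)
  x1, x2, x3, x4 ≥ 0.
The minimum-cost mix takes nothing from cottage cheese, chicken breast — only cheddar, spinach. Binding constraints: calcium and fibre.
So cheddar = 0.2119 servings, spinach = 1.86 servings.
Cost = 0.41·0.2119 + 0.75·1.86 = 1.4819.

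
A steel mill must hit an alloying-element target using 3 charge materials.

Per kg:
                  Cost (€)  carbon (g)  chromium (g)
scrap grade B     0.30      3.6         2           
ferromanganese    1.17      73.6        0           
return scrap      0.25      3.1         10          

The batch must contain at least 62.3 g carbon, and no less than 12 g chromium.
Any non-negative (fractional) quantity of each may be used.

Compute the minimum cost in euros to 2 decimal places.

Set it up as a linear program. Let x1 = kg of scrap grade B, x2 = kg of ferromanganese, x3 = kg of return scrap.
Minimize 0.3x1 + 1.17x2 + 0.25x3 with:
  3.6x1 + 73.6x2 + 3.1x3 ≥ 62.3   (carbon)
  2x1 + 10x3 ≥ 12   (chromium)
  x1, x2, x3 ≥ 0.
At the optimum only ferromanganese, return scrap are positive (scrap grade B = 0). Binding constraints: carbon and chromium.
So ferromanganese = 0.7959 kg, return scrap = 1.2 kg.
Total cost: 1.17·0.7959 + 0.25·1.2 = 1.2312.

€1.23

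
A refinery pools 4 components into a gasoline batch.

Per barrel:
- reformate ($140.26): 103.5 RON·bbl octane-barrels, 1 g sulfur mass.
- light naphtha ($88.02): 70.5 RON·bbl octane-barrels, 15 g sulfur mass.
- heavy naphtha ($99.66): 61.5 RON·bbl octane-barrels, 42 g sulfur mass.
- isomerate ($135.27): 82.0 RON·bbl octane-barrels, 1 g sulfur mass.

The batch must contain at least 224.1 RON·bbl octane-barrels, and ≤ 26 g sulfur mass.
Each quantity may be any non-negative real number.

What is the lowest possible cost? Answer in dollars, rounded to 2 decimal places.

Set it up as a linear program. Let x1 = barrels of reformate, x2 = barrels of light naphtha, x3 = barrels of heavy naphtha, x4 = barrels of isomerate.
Minimise 140.26x1 + 88.02x2 + 99.66x3 + 135.27x4 s.t.:
  103.5x1 + 70.5x2 + 61.5x3 + 82x4 ≥ 224.1   (octane-barrels)
  1x1 + 15x2 + 42x3 + 1x4 ≤ 26   (sulfur mass)
  x1, x2, x3, x4 ≥ 0.
The optimal basis is {reformate, light naphtha}; heavy naphtha, isomerate drop out. The octane-barrels and sulfur mass requirements are met with equality.
Optimal quantities: reformate = 1.0314 barrels, light naphtha = 1.6646 barrels.
Objective = 140.26·1.0314 + 88.02·1.6646 = 291.1823.

$291.18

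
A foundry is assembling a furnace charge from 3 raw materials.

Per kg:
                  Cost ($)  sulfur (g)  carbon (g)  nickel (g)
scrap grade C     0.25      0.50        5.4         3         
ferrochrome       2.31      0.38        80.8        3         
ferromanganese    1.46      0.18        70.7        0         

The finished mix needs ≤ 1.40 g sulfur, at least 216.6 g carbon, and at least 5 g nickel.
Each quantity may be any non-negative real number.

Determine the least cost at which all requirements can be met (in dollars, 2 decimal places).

Let x1 = kg of scrap grade C, x2 = kg of ferrochrome, x3 = kg of ferromanganese.
Minimize 0.25x1 + 2.31x2 + 1.46x3 subject to:
  0.5x1 + 0.38x2 + 0.18x3 ≤ 1.4   (sulfur)
  5.4x1 + 80.8x2 + 70.7x3 ≥ 216.6   (carbon)
  3x1 + 3x2 ≥ 5   (nickel)
  x1, x2, x3 ≥ 0.
At the optimum only scrap grade C, ferromanganese are positive (ferrochrome = 0). The carbon and nickel requirements are met with equality.
That vertex is x1 = 1.667, x3 = 2.936.
Hence cost = 0.25·1.667 + 1.46·2.936 = $4.7033.

$4.70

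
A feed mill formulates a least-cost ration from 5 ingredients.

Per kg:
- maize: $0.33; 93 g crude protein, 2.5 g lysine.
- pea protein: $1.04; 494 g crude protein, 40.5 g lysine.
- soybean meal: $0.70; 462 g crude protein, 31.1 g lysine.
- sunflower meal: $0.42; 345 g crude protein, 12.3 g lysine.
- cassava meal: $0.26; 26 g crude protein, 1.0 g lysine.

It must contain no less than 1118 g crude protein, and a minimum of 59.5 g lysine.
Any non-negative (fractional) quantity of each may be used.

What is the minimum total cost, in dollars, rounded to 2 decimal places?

$1.55

This is a linear program. Let x1 = kg of maize, x2 = kg of pea protein, x3 = kg of soybean meal, x4 = kg of sunflower meal, x5 = kg of cassava meal.
min 0.33x1 + 1.04x2 + 0.7x3 + 0.42x4 + 0.26x5 subject to:
  93x1 + 494x2 + 462x3 + 345x4 + 26x5 ≥ 1118   (crude protein)
  2.5x1 + 40.5x2 + 31.1x3 + 12.3x4 + 1x5 ≥ 59.5   (lysine)
  x1, x2, x3, x4, x5 ≥ 0.
The minimum-cost mix takes nothing from maize, pea protein, cassava meal — only soybean meal, sunflower meal. There the crude protein and lysine constraints are tight.
Solving gives x3 = 1.343, x4 = 1.443.
Objective = 0.7·1.343 + 0.42·1.443 = 1.5462.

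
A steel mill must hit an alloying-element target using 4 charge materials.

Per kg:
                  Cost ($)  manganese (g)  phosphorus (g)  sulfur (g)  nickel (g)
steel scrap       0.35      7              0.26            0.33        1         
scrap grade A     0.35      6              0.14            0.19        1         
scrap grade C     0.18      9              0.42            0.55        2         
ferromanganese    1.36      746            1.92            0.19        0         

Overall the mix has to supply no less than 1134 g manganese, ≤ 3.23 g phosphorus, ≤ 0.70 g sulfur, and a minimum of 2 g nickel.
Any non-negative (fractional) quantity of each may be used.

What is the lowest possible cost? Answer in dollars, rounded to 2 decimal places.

Treat it as an LP. Let x1 = kg of steel scrap, x2 = kg of scrap grade A, x3 = kg of scrap grade C, x4 = kg of ferromanganese.
Minimise 0.35x1 + 0.35x2 + 0.18x3 + 1.36x4 s.t.:
  7x1 + 6x2 + 9x3 + 746x4 ≥ 1134   (manganese)
  0.26x1 + 0.14x2 + 0.42x3 + 1.92x4 ≤ 3.23   (phosphorus)
  0.33x1 + 0.19x2 + 0.55x3 + 0.19x4 ≤ 0.7   (sulfur)
  1x1 + 1x2 + 2x3 ≥ 2   (nickel)
  x1, x2, x3, x4 ≥ 0.
The cheapest feasible vertex uses only scrap grade A, scrap grade C, ferromanganese; steel scrap is not used. There the manganese, sulfur, nickel constraints are tight.
That vertex is x2 = 1.599, x3 = 0.2005, x4 = 1.505.
Total cost: 0.35·1.599 + 0.18·0.2005 + 1.36·1.505 = 2.6425.

$2.64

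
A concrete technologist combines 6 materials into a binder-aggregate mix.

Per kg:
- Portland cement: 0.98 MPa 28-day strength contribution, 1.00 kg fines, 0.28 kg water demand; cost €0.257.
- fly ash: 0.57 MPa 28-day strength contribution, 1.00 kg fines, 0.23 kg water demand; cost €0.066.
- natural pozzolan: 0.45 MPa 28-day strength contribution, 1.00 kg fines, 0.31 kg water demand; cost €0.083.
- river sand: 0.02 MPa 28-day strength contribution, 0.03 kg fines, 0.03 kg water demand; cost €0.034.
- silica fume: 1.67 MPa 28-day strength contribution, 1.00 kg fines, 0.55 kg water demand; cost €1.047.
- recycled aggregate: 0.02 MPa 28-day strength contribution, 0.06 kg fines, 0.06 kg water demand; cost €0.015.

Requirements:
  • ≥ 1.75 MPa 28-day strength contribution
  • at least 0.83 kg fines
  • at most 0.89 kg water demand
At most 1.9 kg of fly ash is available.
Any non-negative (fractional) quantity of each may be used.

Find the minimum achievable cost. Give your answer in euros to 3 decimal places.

€0.250

Set it up as a linear program. Let x1 = kg of Portland cement, x2 = kg of fly ash, x3 = kg of natural pozzolan, x4 = kg of river sand, x5 = kg of silica fume, x6 = kg of recycled aggregate.
min 0.257x1 + 0.066x2 + 0.083x3 + 0.034x4 + 1.047x5 + 0.015x6 subject to:
  0.98x1 + 0.57x2 + 0.45x3 + 0.02x4 + 1.67x5 + 0.02x6 ≥ 1.75   (28-day strength contribution)
  1x1 + 1x2 + 1x3 + 0.03x4 + 1x5 + 0.06x6 ≥ 0.83   (fines)
  0.28x1 + 0.23x2 + 0.31x3 + 0.03x4 + 0.55x5 + 0.06x6 ≤ 0.89   (water demand)
  x2 ≤ 1.9
  x1, x2, x3, x4, x5, x6 ≥ 0.
The minimum-cost mix takes nothing from river sand, silica fume, recycled aggregate — only Portland cement, fly ash, natural pozzolan. There the 28-day strength contribution, water demand, the fly ash cap constraints are tight.
So Portland cement = 0.01642 kg, fly ash = 1.9 kg, natural pozzolan = 1.446 kg.
Cost = 0.257·0.01642 + 0.066·1.9 + 0.083·1.446 = 0.24964.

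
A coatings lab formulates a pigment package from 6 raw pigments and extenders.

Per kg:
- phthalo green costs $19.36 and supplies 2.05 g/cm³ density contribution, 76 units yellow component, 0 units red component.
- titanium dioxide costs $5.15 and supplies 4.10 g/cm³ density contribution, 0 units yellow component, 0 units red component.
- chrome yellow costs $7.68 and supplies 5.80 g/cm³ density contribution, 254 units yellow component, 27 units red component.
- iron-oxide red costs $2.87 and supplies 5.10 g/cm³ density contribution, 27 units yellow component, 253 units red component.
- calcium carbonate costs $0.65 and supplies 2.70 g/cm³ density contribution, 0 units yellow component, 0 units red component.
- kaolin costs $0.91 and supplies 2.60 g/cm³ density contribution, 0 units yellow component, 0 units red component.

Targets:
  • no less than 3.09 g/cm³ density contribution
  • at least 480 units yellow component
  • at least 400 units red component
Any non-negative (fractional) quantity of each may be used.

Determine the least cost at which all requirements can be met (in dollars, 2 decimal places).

$17.38

Let x1 = kg of phthalo green, x2 = kg of titanium dioxide, x3 = kg of chrome yellow, x4 = kg of iron-oxide red, x5 = kg of calcium carbonate, x6 = kg of kaolin.
Minimize 19.36x1 + 5.15x2 + 7.68x3 + 2.87x4 + 0.65x5 + 0.91x6 s.t.:
  2.05x1 + 4.1x2 + 5.8x3 + 5.1x4 + 2.7x5 + 2.6x6 ≥ 3.09   (density contribution)
  76x1 + 254x3 + 27x4 ≥ 480   (yellow component)
  27x3 + 253x4 ≥ 400   (red component)
  x1, x2, x3, x4, x5, x6 ≥ 0.
The cheapest feasible vertex uses only chrome yellow, iron-oxide red; phthalo green, titanium dioxide, calcium carbonate, kaolin are not used. There the yellow component and red component constraints are tight.
So chrome yellow = 1.7415 kg, iron-oxide red = 1.3952 kg.
Hence cost = 7.68·1.7415 + 2.87·1.3952 = $17.3789.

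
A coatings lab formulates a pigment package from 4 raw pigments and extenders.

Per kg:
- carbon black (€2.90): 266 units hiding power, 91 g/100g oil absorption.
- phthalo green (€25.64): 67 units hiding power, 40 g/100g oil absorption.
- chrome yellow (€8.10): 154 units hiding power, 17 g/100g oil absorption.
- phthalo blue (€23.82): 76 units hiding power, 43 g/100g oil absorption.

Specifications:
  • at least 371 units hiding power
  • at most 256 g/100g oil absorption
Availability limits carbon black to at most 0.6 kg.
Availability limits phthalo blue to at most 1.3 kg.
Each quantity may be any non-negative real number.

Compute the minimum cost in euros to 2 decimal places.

€12.86

Let x1 = kg of carbon black, x2 = kg of phthalo green, x3 = kg of chrome yellow, x4 = kg of phthalo blue.
Minimise 2.9x1 + 25.64x2 + 8.1x3 + 23.82x4 s.t.:
  266x1 + 67x2 + 154x3 + 76x4 ≥ 371   (hiding power)
  91x1 + 40x2 + 17x3 + 43x4 ≤ 256   (oil absorption)
  x1 ≤ 0.6
  x4 ≤ 1.3
  x1, x2, x3, x4 ≥ 0.
The cheapest feasible vertex uses only carbon black, chrome yellow; phthalo green, phthalo blue are not used. The hiding power and the carbon black cap requirements are met with equality.
That vertex is x1 = 0.6, x3 = 1.373.
Hence cost = 2.9·0.6 + 8.1·1.373 = €12.8613.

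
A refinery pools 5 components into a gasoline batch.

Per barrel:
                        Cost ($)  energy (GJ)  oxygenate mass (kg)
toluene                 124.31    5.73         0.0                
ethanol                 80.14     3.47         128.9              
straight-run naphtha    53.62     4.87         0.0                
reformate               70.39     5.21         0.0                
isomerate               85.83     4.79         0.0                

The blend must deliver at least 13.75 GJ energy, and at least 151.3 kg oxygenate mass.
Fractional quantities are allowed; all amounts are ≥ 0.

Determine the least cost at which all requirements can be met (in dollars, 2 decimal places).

Let x1 = barrels of toluene, x2 = barrels of ethanol, x3 = barrels of straight-run naphtha, x4 = barrels of reformate, x5 = barrels of isomerate.
Minimize 124.31x1 + 80.14x2 + 53.62x3 + 70.39x4 + 85.83x5 s.t.:
  5.73x1 + 3.47x2 + 4.87x3 + 5.21x4 + 4.79x5 ≥ 13.75   (energy)
  128.9x2 ≥ 151.3   (oxygenate mass)
  x1, x2, x3, x4, x5 ≥ 0.
At the optimum only ethanol, straight-run naphtha are positive (toluene, reformate, isomerate = 0). Binding constraints: energy and oxygenate mass.
Solving gives x2 = 1.17378, x3 = 1.98706.
Total cost: 80.14·1.17378 + 53.62·1.98706 = 200.6129.

$200.61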